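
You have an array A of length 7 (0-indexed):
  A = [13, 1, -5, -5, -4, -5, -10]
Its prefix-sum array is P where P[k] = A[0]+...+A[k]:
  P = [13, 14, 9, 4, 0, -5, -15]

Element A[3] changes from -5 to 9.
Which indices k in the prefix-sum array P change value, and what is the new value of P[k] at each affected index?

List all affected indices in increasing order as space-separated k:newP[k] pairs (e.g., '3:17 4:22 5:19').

Answer: 3:18 4:14 5:9 6:-1

Derivation:
P[k] = A[0] + ... + A[k]
P[k] includes A[3] iff k >= 3
Affected indices: 3, 4, ..., 6; delta = 14
  P[3]: 4 + 14 = 18
  P[4]: 0 + 14 = 14
  P[5]: -5 + 14 = 9
  P[6]: -15 + 14 = -1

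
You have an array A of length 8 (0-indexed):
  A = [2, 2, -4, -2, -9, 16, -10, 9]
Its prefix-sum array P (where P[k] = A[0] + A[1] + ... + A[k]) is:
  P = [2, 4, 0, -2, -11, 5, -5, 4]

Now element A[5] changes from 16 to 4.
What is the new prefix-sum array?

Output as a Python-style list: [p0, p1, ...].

Change: A[5] 16 -> 4, delta = -12
P[k] for k < 5: unchanged (A[5] not included)
P[k] for k >= 5: shift by delta = -12
  P[0] = 2 + 0 = 2
  P[1] = 4 + 0 = 4
  P[2] = 0 + 0 = 0
  P[3] = -2 + 0 = -2
  P[4] = -11 + 0 = -11
  P[5] = 5 + -12 = -7
  P[6] = -5 + -12 = -17
  P[7] = 4 + -12 = -8

Answer: [2, 4, 0, -2, -11, -7, -17, -8]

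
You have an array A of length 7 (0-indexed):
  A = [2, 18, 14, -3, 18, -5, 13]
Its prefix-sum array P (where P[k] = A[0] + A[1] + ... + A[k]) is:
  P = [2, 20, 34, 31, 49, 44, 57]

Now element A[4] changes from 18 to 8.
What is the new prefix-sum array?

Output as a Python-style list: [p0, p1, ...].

Answer: [2, 20, 34, 31, 39, 34, 47]

Derivation:
Change: A[4] 18 -> 8, delta = -10
P[k] for k < 4: unchanged (A[4] not included)
P[k] for k >= 4: shift by delta = -10
  P[0] = 2 + 0 = 2
  P[1] = 20 + 0 = 20
  P[2] = 34 + 0 = 34
  P[3] = 31 + 0 = 31
  P[4] = 49 + -10 = 39
  P[5] = 44 + -10 = 34
  P[6] = 57 + -10 = 47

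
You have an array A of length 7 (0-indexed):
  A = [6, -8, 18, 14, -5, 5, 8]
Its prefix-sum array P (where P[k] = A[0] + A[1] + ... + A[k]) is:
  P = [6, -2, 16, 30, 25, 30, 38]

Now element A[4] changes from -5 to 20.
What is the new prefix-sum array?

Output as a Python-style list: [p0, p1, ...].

Change: A[4] -5 -> 20, delta = 25
P[k] for k < 4: unchanged (A[4] not included)
P[k] for k >= 4: shift by delta = 25
  P[0] = 6 + 0 = 6
  P[1] = -2 + 0 = -2
  P[2] = 16 + 0 = 16
  P[3] = 30 + 0 = 30
  P[4] = 25 + 25 = 50
  P[5] = 30 + 25 = 55
  P[6] = 38 + 25 = 63

Answer: [6, -2, 16, 30, 50, 55, 63]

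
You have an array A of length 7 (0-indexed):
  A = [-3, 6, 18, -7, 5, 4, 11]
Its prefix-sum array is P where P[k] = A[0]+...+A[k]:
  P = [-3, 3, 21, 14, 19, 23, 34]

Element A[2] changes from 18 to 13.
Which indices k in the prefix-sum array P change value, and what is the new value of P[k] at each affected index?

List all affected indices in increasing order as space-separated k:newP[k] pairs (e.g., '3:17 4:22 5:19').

Answer: 2:16 3:9 4:14 5:18 6:29

Derivation:
P[k] = A[0] + ... + A[k]
P[k] includes A[2] iff k >= 2
Affected indices: 2, 3, ..., 6; delta = -5
  P[2]: 21 + -5 = 16
  P[3]: 14 + -5 = 9
  P[4]: 19 + -5 = 14
  P[5]: 23 + -5 = 18
  P[6]: 34 + -5 = 29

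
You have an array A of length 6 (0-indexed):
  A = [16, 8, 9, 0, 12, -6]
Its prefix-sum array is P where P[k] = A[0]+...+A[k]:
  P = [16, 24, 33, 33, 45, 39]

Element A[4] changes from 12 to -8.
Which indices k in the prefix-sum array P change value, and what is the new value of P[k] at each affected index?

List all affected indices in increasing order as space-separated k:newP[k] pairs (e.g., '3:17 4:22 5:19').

Answer: 4:25 5:19

Derivation:
P[k] = A[0] + ... + A[k]
P[k] includes A[4] iff k >= 4
Affected indices: 4, 5, ..., 5; delta = -20
  P[4]: 45 + -20 = 25
  P[5]: 39 + -20 = 19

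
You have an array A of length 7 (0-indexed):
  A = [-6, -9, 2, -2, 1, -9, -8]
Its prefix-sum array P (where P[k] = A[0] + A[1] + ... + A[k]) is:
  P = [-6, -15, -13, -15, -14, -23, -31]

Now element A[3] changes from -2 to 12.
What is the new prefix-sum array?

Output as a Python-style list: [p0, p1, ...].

Change: A[3] -2 -> 12, delta = 14
P[k] for k < 3: unchanged (A[3] not included)
P[k] for k >= 3: shift by delta = 14
  P[0] = -6 + 0 = -6
  P[1] = -15 + 0 = -15
  P[2] = -13 + 0 = -13
  P[3] = -15 + 14 = -1
  P[4] = -14 + 14 = 0
  P[5] = -23 + 14 = -9
  P[6] = -31 + 14 = -17

Answer: [-6, -15, -13, -1, 0, -9, -17]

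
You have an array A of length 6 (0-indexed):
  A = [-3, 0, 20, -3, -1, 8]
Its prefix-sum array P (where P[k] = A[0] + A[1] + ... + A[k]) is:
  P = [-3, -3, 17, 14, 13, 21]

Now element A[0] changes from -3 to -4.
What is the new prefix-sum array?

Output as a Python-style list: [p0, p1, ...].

Answer: [-4, -4, 16, 13, 12, 20]

Derivation:
Change: A[0] -3 -> -4, delta = -1
P[k] for k < 0: unchanged (A[0] not included)
P[k] for k >= 0: shift by delta = -1
  P[0] = -3 + -1 = -4
  P[1] = -3 + -1 = -4
  P[2] = 17 + -1 = 16
  P[3] = 14 + -1 = 13
  P[4] = 13 + -1 = 12
  P[5] = 21 + -1 = 20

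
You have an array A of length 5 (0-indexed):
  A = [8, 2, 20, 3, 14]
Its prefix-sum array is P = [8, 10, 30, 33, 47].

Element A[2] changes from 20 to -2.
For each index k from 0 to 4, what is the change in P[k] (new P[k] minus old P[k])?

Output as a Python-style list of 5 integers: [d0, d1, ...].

Element change: A[2] 20 -> -2, delta = -22
For k < 2: P[k] unchanged, delta_P[k] = 0
For k >= 2: P[k] shifts by exactly -22
Delta array: [0, 0, -22, -22, -22]

Answer: [0, 0, -22, -22, -22]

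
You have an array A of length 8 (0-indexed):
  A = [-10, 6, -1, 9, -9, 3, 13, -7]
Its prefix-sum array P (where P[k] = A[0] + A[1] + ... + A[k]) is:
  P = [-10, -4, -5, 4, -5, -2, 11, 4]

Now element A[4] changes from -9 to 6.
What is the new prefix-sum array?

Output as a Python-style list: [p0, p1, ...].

Change: A[4] -9 -> 6, delta = 15
P[k] for k < 4: unchanged (A[4] not included)
P[k] for k >= 4: shift by delta = 15
  P[0] = -10 + 0 = -10
  P[1] = -4 + 0 = -4
  P[2] = -5 + 0 = -5
  P[3] = 4 + 0 = 4
  P[4] = -5 + 15 = 10
  P[5] = -2 + 15 = 13
  P[6] = 11 + 15 = 26
  P[7] = 4 + 15 = 19

Answer: [-10, -4, -5, 4, 10, 13, 26, 19]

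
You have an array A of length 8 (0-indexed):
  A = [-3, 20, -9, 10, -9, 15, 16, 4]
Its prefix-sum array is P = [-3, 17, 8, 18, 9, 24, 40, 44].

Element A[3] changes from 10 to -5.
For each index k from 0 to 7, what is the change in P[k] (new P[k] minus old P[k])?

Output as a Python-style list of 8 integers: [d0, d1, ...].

Answer: [0, 0, 0, -15, -15, -15, -15, -15]

Derivation:
Element change: A[3] 10 -> -5, delta = -15
For k < 3: P[k] unchanged, delta_P[k] = 0
For k >= 3: P[k] shifts by exactly -15
Delta array: [0, 0, 0, -15, -15, -15, -15, -15]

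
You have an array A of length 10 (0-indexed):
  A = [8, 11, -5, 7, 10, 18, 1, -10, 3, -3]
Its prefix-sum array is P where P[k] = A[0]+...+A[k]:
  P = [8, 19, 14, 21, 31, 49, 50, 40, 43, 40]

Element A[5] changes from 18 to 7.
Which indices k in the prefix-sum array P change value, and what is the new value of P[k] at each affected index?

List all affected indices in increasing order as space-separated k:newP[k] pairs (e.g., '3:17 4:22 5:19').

Answer: 5:38 6:39 7:29 8:32 9:29

Derivation:
P[k] = A[0] + ... + A[k]
P[k] includes A[5] iff k >= 5
Affected indices: 5, 6, ..., 9; delta = -11
  P[5]: 49 + -11 = 38
  P[6]: 50 + -11 = 39
  P[7]: 40 + -11 = 29
  P[8]: 43 + -11 = 32
  P[9]: 40 + -11 = 29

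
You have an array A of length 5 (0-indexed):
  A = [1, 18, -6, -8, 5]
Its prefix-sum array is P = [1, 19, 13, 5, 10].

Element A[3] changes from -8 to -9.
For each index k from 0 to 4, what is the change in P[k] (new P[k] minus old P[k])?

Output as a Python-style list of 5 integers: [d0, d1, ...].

Element change: A[3] -8 -> -9, delta = -1
For k < 3: P[k] unchanged, delta_P[k] = 0
For k >= 3: P[k] shifts by exactly -1
Delta array: [0, 0, 0, -1, -1]

Answer: [0, 0, 0, -1, -1]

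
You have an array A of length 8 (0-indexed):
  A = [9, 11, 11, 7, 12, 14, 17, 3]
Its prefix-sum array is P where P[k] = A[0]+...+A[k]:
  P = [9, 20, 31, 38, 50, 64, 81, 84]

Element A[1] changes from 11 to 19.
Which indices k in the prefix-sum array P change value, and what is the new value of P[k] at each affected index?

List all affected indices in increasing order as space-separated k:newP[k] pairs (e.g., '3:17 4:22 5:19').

Answer: 1:28 2:39 3:46 4:58 5:72 6:89 7:92

Derivation:
P[k] = A[0] + ... + A[k]
P[k] includes A[1] iff k >= 1
Affected indices: 1, 2, ..., 7; delta = 8
  P[1]: 20 + 8 = 28
  P[2]: 31 + 8 = 39
  P[3]: 38 + 8 = 46
  P[4]: 50 + 8 = 58
  P[5]: 64 + 8 = 72
  P[6]: 81 + 8 = 89
  P[7]: 84 + 8 = 92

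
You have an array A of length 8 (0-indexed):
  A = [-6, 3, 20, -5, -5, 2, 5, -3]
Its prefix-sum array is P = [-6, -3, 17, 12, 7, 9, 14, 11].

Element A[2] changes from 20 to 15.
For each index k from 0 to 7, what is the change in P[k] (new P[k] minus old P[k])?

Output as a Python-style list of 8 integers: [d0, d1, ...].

Element change: A[2] 20 -> 15, delta = -5
For k < 2: P[k] unchanged, delta_P[k] = 0
For k >= 2: P[k] shifts by exactly -5
Delta array: [0, 0, -5, -5, -5, -5, -5, -5]

Answer: [0, 0, -5, -5, -5, -5, -5, -5]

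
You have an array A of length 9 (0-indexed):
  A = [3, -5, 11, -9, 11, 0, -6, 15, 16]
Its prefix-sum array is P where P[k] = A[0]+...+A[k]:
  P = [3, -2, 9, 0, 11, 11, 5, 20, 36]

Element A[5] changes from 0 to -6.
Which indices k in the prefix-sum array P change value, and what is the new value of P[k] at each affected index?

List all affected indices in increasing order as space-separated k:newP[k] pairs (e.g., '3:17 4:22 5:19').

Answer: 5:5 6:-1 7:14 8:30

Derivation:
P[k] = A[0] + ... + A[k]
P[k] includes A[5] iff k >= 5
Affected indices: 5, 6, ..., 8; delta = -6
  P[5]: 11 + -6 = 5
  P[6]: 5 + -6 = -1
  P[7]: 20 + -6 = 14
  P[8]: 36 + -6 = 30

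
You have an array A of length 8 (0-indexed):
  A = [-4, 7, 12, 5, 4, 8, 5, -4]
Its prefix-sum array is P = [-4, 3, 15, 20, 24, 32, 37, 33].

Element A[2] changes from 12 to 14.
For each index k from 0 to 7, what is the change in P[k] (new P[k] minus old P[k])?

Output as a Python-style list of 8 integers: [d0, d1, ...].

Element change: A[2] 12 -> 14, delta = 2
For k < 2: P[k] unchanged, delta_P[k] = 0
For k >= 2: P[k] shifts by exactly 2
Delta array: [0, 0, 2, 2, 2, 2, 2, 2]

Answer: [0, 0, 2, 2, 2, 2, 2, 2]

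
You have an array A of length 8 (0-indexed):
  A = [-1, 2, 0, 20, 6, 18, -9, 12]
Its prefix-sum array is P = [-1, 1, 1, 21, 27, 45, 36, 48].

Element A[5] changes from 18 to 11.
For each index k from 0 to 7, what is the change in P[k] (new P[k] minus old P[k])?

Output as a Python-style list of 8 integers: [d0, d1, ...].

Answer: [0, 0, 0, 0, 0, -7, -7, -7]

Derivation:
Element change: A[5] 18 -> 11, delta = -7
For k < 5: P[k] unchanged, delta_P[k] = 0
For k >= 5: P[k] shifts by exactly -7
Delta array: [0, 0, 0, 0, 0, -7, -7, -7]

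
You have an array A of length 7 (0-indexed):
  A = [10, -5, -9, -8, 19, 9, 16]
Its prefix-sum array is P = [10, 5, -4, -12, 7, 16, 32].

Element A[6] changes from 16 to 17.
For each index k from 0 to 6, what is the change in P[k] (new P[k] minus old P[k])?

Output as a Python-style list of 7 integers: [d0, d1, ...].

Answer: [0, 0, 0, 0, 0, 0, 1]

Derivation:
Element change: A[6] 16 -> 17, delta = 1
For k < 6: P[k] unchanged, delta_P[k] = 0
For k >= 6: P[k] shifts by exactly 1
Delta array: [0, 0, 0, 0, 0, 0, 1]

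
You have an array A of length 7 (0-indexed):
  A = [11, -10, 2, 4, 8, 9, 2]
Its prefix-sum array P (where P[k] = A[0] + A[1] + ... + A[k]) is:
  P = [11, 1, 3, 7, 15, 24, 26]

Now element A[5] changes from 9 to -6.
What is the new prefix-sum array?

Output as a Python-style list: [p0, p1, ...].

Change: A[5] 9 -> -6, delta = -15
P[k] for k < 5: unchanged (A[5] not included)
P[k] for k >= 5: shift by delta = -15
  P[0] = 11 + 0 = 11
  P[1] = 1 + 0 = 1
  P[2] = 3 + 0 = 3
  P[3] = 7 + 0 = 7
  P[4] = 15 + 0 = 15
  P[5] = 24 + -15 = 9
  P[6] = 26 + -15 = 11

Answer: [11, 1, 3, 7, 15, 9, 11]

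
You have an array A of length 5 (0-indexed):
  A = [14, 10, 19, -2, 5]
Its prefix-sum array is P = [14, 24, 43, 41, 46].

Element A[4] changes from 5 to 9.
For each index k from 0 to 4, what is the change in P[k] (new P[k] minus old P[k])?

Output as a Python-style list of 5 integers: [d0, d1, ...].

Answer: [0, 0, 0, 0, 4]

Derivation:
Element change: A[4] 5 -> 9, delta = 4
For k < 4: P[k] unchanged, delta_P[k] = 0
For k >= 4: P[k] shifts by exactly 4
Delta array: [0, 0, 0, 0, 4]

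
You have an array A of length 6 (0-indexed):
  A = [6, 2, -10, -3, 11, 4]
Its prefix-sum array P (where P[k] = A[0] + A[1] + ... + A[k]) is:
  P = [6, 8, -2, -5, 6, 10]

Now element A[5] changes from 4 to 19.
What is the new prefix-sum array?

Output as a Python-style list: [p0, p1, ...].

Answer: [6, 8, -2, -5, 6, 25]

Derivation:
Change: A[5] 4 -> 19, delta = 15
P[k] for k < 5: unchanged (A[5] not included)
P[k] for k >= 5: shift by delta = 15
  P[0] = 6 + 0 = 6
  P[1] = 8 + 0 = 8
  P[2] = -2 + 0 = -2
  P[3] = -5 + 0 = -5
  P[4] = 6 + 0 = 6
  P[5] = 10 + 15 = 25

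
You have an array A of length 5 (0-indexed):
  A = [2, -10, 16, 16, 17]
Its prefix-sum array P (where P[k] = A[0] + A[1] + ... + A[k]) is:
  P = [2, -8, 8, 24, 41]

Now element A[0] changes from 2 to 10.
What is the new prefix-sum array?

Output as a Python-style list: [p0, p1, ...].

Change: A[0] 2 -> 10, delta = 8
P[k] for k < 0: unchanged (A[0] not included)
P[k] for k >= 0: shift by delta = 8
  P[0] = 2 + 8 = 10
  P[1] = -8 + 8 = 0
  P[2] = 8 + 8 = 16
  P[3] = 24 + 8 = 32
  P[4] = 41 + 8 = 49

Answer: [10, 0, 16, 32, 49]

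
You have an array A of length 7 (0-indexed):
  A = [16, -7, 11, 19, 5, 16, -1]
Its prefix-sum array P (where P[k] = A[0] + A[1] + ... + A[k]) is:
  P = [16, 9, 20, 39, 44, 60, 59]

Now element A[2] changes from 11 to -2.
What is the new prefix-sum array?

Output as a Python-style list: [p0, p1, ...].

Change: A[2] 11 -> -2, delta = -13
P[k] for k < 2: unchanged (A[2] not included)
P[k] for k >= 2: shift by delta = -13
  P[0] = 16 + 0 = 16
  P[1] = 9 + 0 = 9
  P[2] = 20 + -13 = 7
  P[3] = 39 + -13 = 26
  P[4] = 44 + -13 = 31
  P[5] = 60 + -13 = 47
  P[6] = 59 + -13 = 46

Answer: [16, 9, 7, 26, 31, 47, 46]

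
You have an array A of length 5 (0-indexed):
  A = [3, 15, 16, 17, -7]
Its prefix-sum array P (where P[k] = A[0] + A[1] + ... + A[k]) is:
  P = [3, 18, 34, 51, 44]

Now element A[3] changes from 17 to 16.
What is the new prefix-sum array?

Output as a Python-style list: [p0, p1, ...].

Change: A[3] 17 -> 16, delta = -1
P[k] for k < 3: unchanged (A[3] not included)
P[k] for k >= 3: shift by delta = -1
  P[0] = 3 + 0 = 3
  P[1] = 18 + 0 = 18
  P[2] = 34 + 0 = 34
  P[3] = 51 + -1 = 50
  P[4] = 44 + -1 = 43

Answer: [3, 18, 34, 50, 43]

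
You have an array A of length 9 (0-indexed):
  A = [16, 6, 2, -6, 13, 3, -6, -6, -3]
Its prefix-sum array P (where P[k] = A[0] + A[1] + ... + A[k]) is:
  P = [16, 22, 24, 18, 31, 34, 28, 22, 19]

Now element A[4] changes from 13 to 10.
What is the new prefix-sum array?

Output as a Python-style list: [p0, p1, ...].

Change: A[4] 13 -> 10, delta = -3
P[k] for k < 4: unchanged (A[4] not included)
P[k] for k >= 4: shift by delta = -3
  P[0] = 16 + 0 = 16
  P[1] = 22 + 0 = 22
  P[2] = 24 + 0 = 24
  P[3] = 18 + 0 = 18
  P[4] = 31 + -3 = 28
  P[5] = 34 + -3 = 31
  P[6] = 28 + -3 = 25
  P[7] = 22 + -3 = 19
  P[8] = 19 + -3 = 16

Answer: [16, 22, 24, 18, 28, 31, 25, 19, 16]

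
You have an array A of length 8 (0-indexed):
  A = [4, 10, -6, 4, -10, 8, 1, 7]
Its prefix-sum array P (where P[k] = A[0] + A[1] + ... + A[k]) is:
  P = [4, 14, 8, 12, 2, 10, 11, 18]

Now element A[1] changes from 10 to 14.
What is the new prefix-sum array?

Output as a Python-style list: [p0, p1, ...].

Answer: [4, 18, 12, 16, 6, 14, 15, 22]

Derivation:
Change: A[1] 10 -> 14, delta = 4
P[k] for k < 1: unchanged (A[1] not included)
P[k] for k >= 1: shift by delta = 4
  P[0] = 4 + 0 = 4
  P[1] = 14 + 4 = 18
  P[2] = 8 + 4 = 12
  P[3] = 12 + 4 = 16
  P[4] = 2 + 4 = 6
  P[5] = 10 + 4 = 14
  P[6] = 11 + 4 = 15
  P[7] = 18 + 4 = 22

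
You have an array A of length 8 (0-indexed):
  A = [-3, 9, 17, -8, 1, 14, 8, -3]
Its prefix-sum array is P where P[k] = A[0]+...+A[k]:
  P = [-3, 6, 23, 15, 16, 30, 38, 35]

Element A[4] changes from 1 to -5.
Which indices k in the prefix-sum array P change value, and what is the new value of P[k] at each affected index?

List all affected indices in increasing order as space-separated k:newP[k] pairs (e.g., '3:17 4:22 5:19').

Answer: 4:10 5:24 6:32 7:29

Derivation:
P[k] = A[0] + ... + A[k]
P[k] includes A[4] iff k >= 4
Affected indices: 4, 5, ..., 7; delta = -6
  P[4]: 16 + -6 = 10
  P[5]: 30 + -6 = 24
  P[6]: 38 + -6 = 32
  P[7]: 35 + -6 = 29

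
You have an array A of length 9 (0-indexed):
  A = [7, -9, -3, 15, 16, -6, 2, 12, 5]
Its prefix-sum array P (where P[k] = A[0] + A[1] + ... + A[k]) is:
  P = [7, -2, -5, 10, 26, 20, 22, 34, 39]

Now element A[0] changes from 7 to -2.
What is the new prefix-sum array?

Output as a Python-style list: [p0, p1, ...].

Answer: [-2, -11, -14, 1, 17, 11, 13, 25, 30]

Derivation:
Change: A[0] 7 -> -2, delta = -9
P[k] for k < 0: unchanged (A[0] not included)
P[k] for k >= 0: shift by delta = -9
  P[0] = 7 + -9 = -2
  P[1] = -2 + -9 = -11
  P[2] = -5 + -9 = -14
  P[3] = 10 + -9 = 1
  P[4] = 26 + -9 = 17
  P[5] = 20 + -9 = 11
  P[6] = 22 + -9 = 13
  P[7] = 34 + -9 = 25
  P[8] = 39 + -9 = 30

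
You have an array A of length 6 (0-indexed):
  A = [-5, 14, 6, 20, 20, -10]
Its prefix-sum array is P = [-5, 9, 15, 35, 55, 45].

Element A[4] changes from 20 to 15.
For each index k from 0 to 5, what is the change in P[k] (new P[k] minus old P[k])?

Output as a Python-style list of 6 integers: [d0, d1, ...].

Element change: A[4] 20 -> 15, delta = -5
For k < 4: P[k] unchanged, delta_P[k] = 0
For k >= 4: P[k] shifts by exactly -5
Delta array: [0, 0, 0, 0, -5, -5]

Answer: [0, 0, 0, 0, -5, -5]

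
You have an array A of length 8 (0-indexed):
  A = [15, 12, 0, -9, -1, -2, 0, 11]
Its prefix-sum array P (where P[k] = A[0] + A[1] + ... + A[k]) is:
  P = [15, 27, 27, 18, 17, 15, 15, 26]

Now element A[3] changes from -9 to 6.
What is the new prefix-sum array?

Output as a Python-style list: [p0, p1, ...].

Change: A[3] -9 -> 6, delta = 15
P[k] for k < 3: unchanged (A[3] not included)
P[k] for k >= 3: shift by delta = 15
  P[0] = 15 + 0 = 15
  P[1] = 27 + 0 = 27
  P[2] = 27 + 0 = 27
  P[3] = 18 + 15 = 33
  P[4] = 17 + 15 = 32
  P[5] = 15 + 15 = 30
  P[6] = 15 + 15 = 30
  P[7] = 26 + 15 = 41

Answer: [15, 27, 27, 33, 32, 30, 30, 41]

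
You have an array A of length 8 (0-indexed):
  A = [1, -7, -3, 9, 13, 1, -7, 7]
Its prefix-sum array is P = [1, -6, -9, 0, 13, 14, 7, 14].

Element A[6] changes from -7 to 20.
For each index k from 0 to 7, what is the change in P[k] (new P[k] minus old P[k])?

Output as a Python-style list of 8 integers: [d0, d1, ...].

Answer: [0, 0, 0, 0, 0, 0, 27, 27]

Derivation:
Element change: A[6] -7 -> 20, delta = 27
For k < 6: P[k] unchanged, delta_P[k] = 0
For k >= 6: P[k] shifts by exactly 27
Delta array: [0, 0, 0, 0, 0, 0, 27, 27]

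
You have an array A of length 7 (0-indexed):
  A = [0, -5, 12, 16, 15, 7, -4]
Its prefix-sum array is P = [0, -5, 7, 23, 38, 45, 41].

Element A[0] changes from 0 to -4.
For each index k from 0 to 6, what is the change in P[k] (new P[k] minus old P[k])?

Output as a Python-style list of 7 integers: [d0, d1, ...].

Element change: A[0] 0 -> -4, delta = -4
For k < 0: P[k] unchanged, delta_P[k] = 0
For k >= 0: P[k] shifts by exactly -4
Delta array: [-4, -4, -4, -4, -4, -4, -4]

Answer: [-4, -4, -4, -4, -4, -4, -4]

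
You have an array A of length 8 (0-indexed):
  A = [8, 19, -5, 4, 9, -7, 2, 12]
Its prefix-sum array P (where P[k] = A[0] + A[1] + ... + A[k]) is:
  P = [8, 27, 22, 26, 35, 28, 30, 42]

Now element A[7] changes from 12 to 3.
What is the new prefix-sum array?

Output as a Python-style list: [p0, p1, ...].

Change: A[7] 12 -> 3, delta = -9
P[k] for k < 7: unchanged (A[7] not included)
P[k] for k >= 7: shift by delta = -9
  P[0] = 8 + 0 = 8
  P[1] = 27 + 0 = 27
  P[2] = 22 + 0 = 22
  P[3] = 26 + 0 = 26
  P[4] = 35 + 0 = 35
  P[5] = 28 + 0 = 28
  P[6] = 30 + 0 = 30
  P[7] = 42 + -9 = 33

Answer: [8, 27, 22, 26, 35, 28, 30, 33]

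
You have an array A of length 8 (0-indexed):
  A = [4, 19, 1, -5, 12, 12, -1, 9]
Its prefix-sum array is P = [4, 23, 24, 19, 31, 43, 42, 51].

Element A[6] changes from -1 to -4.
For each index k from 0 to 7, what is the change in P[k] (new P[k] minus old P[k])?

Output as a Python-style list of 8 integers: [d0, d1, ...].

Element change: A[6] -1 -> -4, delta = -3
For k < 6: P[k] unchanged, delta_P[k] = 0
For k >= 6: P[k] shifts by exactly -3
Delta array: [0, 0, 0, 0, 0, 0, -3, -3]

Answer: [0, 0, 0, 0, 0, 0, -3, -3]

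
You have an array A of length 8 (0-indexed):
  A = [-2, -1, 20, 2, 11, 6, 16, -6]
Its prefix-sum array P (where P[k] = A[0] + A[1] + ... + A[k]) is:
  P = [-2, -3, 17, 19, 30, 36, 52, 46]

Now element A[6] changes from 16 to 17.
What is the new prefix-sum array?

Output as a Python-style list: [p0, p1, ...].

Change: A[6] 16 -> 17, delta = 1
P[k] for k < 6: unchanged (A[6] not included)
P[k] for k >= 6: shift by delta = 1
  P[0] = -2 + 0 = -2
  P[1] = -3 + 0 = -3
  P[2] = 17 + 0 = 17
  P[3] = 19 + 0 = 19
  P[4] = 30 + 0 = 30
  P[5] = 36 + 0 = 36
  P[6] = 52 + 1 = 53
  P[7] = 46 + 1 = 47

Answer: [-2, -3, 17, 19, 30, 36, 53, 47]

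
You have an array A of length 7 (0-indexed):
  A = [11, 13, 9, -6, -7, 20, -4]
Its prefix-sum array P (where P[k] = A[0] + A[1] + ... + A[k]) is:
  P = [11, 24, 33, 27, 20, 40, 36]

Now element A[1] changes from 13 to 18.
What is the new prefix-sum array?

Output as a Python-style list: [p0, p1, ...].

Answer: [11, 29, 38, 32, 25, 45, 41]

Derivation:
Change: A[1] 13 -> 18, delta = 5
P[k] for k < 1: unchanged (A[1] not included)
P[k] for k >= 1: shift by delta = 5
  P[0] = 11 + 0 = 11
  P[1] = 24 + 5 = 29
  P[2] = 33 + 5 = 38
  P[3] = 27 + 5 = 32
  P[4] = 20 + 5 = 25
  P[5] = 40 + 5 = 45
  P[6] = 36 + 5 = 41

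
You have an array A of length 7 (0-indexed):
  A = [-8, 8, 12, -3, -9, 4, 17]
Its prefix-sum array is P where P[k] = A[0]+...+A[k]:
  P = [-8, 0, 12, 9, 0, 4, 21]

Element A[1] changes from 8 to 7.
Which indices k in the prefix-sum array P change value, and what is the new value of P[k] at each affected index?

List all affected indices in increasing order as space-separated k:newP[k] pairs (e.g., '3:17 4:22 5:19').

Answer: 1:-1 2:11 3:8 4:-1 5:3 6:20

Derivation:
P[k] = A[0] + ... + A[k]
P[k] includes A[1] iff k >= 1
Affected indices: 1, 2, ..., 6; delta = -1
  P[1]: 0 + -1 = -1
  P[2]: 12 + -1 = 11
  P[3]: 9 + -1 = 8
  P[4]: 0 + -1 = -1
  P[5]: 4 + -1 = 3
  P[6]: 21 + -1 = 20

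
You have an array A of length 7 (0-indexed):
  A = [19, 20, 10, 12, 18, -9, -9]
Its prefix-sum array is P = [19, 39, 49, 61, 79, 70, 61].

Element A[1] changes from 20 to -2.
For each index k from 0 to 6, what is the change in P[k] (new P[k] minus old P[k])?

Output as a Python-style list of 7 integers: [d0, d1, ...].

Element change: A[1] 20 -> -2, delta = -22
For k < 1: P[k] unchanged, delta_P[k] = 0
For k >= 1: P[k] shifts by exactly -22
Delta array: [0, -22, -22, -22, -22, -22, -22]

Answer: [0, -22, -22, -22, -22, -22, -22]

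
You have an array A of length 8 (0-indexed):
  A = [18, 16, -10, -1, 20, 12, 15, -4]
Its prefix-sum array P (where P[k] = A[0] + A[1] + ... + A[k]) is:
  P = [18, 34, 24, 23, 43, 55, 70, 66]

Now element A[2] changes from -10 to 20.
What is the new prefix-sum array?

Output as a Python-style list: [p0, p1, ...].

Answer: [18, 34, 54, 53, 73, 85, 100, 96]

Derivation:
Change: A[2] -10 -> 20, delta = 30
P[k] for k < 2: unchanged (A[2] not included)
P[k] for k >= 2: shift by delta = 30
  P[0] = 18 + 0 = 18
  P[1] = 34 + 0 = 34
  P[2] = 24 + 30 = 54
  P[3] = 23 + 30 = 53
  P[4] = 43 + 30 = 73
  P[5] = 55 + 30 = 85
  P[6] = 70 + 30 = 100
  P[7] = 66 + 30 = 96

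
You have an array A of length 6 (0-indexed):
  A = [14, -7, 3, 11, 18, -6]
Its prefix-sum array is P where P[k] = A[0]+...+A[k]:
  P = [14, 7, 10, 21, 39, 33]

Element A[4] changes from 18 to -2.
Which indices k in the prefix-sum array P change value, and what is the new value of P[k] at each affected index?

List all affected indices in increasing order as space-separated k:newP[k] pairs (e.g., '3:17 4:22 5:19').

P[k] = A[0] + ... + A[k]
P[k] includes A[4] iff k >= 4
Affected indices: 4, 5, ..., 5; delta = -20
  P[4]: 39 + -20 = 19
  P[5]: 33 + -20 = 13

Answer: 4:19 5:13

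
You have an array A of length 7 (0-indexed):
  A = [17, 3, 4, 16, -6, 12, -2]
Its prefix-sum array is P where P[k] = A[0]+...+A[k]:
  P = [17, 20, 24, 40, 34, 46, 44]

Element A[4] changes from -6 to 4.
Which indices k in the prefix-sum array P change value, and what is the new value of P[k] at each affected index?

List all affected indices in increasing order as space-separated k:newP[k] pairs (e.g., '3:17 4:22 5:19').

Answer: 4:44 5:56 6:54

Derivation:
P[k] = A[0] + ... + A[k]
P[k] includes A[4] iff k >= 4
Affected indices: 4, 5, ..., 6; delta = 10
  P[4]: 34 + 10 = 44
  P[5]: 46 + 10 = 56
  P[6]: 44 + 10 = 54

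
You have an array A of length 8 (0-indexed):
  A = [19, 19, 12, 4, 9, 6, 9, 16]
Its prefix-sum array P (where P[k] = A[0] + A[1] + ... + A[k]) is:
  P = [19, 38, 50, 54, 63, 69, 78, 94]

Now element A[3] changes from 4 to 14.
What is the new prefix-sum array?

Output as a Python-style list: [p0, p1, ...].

Answer: [19, 38, 50, 64, 73, 79, 88, 104]

Derivation:
Change: A[3] 4 -> 14, delta = 10
P[k] for k < 3: unchanged (A[3] not included)
P[k] for k >= 3: shift by delta = 10
  P[0] = 19 + 0 = 19
  P[1] = 38 + 0 = 38
  P[2] = 50 + 0 = 50
  P[3] = 54 + 10 = 64
  P[4] = 63 + 10 = 73
  P[5] = 69 + 10 = 79
  P[6] = 78 + 10 = 88
  P[7] = 94 + 10 = 104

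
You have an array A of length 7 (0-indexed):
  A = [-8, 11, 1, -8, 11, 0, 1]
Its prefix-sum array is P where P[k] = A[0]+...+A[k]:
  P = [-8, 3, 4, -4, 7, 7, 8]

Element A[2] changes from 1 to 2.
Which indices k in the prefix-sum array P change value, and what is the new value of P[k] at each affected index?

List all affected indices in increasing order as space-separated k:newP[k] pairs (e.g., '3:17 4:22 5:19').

Answer: 2:5 3:-3 4:8 5:8 6:9

Derivation:
P[k] = A[0] + ... + A[k]
P[k] includes A[2] iff k >= 2
Affected indices: 2, 3, ..., 6; delta = 1
  P[2]: 4 + 1 = 5
  P[3]: -4 + 1 = -3
  P[4]: 7 + 1 = 8
  P[5]: 7 + 1 = 8
  P[6]: 8 + 1 = 9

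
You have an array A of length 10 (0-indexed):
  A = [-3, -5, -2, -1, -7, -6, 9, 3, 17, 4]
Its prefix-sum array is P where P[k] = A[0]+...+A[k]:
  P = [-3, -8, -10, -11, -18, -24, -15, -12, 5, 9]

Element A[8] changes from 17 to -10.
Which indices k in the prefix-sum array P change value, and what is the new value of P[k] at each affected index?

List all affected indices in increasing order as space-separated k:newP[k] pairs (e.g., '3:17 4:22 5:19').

Answer: 8:-22 9:-18

Derivation:
P[k] = A[0] + ... + A[k]
P[k] includes A[8] iff k >= 8
Affected indices: 8, 9, ..., 9; delta = -27
  P[8]: 5 + -27 = -22
  P[9]: 9 + -27 = -18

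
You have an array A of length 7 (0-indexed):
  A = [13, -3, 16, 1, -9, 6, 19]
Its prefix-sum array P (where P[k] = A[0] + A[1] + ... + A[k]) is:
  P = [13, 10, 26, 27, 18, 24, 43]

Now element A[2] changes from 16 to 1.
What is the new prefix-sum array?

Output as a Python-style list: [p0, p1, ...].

Answer: [13, 10, 11, 12, 3, 9, 28]

Derivation:
Change: A[2] 16 -> 1, delta = -15
P[k] for k < 2: unchanged (A[2] not included)
P[k] for k >= 2: shift by delta = -15
  P[0] = 13 + 0 = 13
  P[1] = 10 + 0 = 10
  P[2] = 26 + -15 = 11
  P[3] = 27 + -15 = 12
  P[4] = 18 + -15 = 3
  P[5] = 24 + -15 = 9
  P[6] = 43 + -15 = 28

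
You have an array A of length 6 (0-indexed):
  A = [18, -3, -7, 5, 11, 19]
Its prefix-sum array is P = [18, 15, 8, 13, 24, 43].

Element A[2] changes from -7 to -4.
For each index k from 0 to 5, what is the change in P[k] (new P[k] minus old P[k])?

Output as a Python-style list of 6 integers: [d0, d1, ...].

Element change: A[2] -7 -> -4, delta = 3
For k < 2: P[k] unchanged, delta_P[k] = 0
For k >= 2: P[k] shifts by exactly 3
Delta array: [0, 0, 3, 3, 3, 3]

Answer: [0, 0, 3, 3, 3, 3]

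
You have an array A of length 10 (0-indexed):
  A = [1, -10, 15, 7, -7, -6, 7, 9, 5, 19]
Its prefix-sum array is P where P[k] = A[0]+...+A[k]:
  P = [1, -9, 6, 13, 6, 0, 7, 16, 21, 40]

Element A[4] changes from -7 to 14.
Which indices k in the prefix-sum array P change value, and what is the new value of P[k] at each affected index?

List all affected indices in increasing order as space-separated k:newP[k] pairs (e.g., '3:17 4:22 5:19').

Answer: 4:27 5:21 6:28 7:37 8:42 9:61

Derivation:
P[k] = A[0] + ... + A[k]
P[k] includes A[4] iff k >= 4
Affected indices: 4, 5, ..., 9; delta = 21
  P[4]: 6 + 21 = 27
  P[5]: 0 + 21 = 21
  P[6]: 7 + 21 = 28
  P[7]: 16 + 21 = 37
  P[8]: 21 + 21 = 42
  P[9]: 40 + 21 = 61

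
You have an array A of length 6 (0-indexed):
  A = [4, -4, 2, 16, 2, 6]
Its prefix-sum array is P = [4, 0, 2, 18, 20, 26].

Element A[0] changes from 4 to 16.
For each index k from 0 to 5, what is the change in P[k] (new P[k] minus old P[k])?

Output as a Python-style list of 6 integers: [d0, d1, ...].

Answer: [12, 12, 12, 12, 12, 12]

Derivation:
Element change: A[0] 4 -> 16, delta = 12
For k < 0: P[k] unchanged, delta_P[k] = 0
For k >= 0: P[k] shifts by exactly 12
Delta array: [12, 12, 12, 12, 12, 12]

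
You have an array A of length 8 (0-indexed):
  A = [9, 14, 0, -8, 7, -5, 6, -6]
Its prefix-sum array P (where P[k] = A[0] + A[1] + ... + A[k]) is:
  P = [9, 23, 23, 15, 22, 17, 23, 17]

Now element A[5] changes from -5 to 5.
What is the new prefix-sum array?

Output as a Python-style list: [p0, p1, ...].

Answer: [9, 23, 23, 15, 22, 27, 33, 27]

Derivation:
Change: A[5] -5 -> 5, delta = 10
P[k] for k < 5: unchanged (A[5] not included)
P[k] for k >= 5: shift by delta = 10
  P[0] = 9 + 0 = 9
  P[1] = 23 + 0 = 23
  P[2] = 23 + 0 = 23
  P[3] = 15 + 0 = 15
  P[4] = 22 + 0 = 22
  P[5] = 17 + 10 = 27
  P[6] = 23 + 10 = 33
  P[7] = 17 + 10 = 27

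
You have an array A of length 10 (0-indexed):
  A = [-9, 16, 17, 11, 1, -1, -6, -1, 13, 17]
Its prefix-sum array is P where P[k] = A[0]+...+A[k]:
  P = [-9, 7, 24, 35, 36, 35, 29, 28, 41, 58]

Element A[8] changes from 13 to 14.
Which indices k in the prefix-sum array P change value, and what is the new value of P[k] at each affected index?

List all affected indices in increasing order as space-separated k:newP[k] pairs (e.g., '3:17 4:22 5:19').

P[k] = A[0] + ... + A[k]
P[k] includes A[8] iff k >= 8
Affected indices: 8, 9, ..., 9; delta = 1
  P[8]: 41 + 1 = 42
  P[9]: 58 + 1 = 59

Answer: 8:42 9:59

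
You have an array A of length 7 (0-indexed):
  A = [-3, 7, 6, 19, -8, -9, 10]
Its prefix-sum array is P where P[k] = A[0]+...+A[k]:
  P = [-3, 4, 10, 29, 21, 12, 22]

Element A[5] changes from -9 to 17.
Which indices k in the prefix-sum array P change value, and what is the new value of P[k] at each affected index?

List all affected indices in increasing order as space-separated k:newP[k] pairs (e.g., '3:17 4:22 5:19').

Answer: 5:38 6:48

Derivation:
P[k] = A[0] + ... + A[k]
P[k] includes A[5] iff k >= 5
Affected indices: 5, 6, ..., 6; delta = 26
  P[5]: 12 + 26 = 38
  P[6]: 22 + 26 = 48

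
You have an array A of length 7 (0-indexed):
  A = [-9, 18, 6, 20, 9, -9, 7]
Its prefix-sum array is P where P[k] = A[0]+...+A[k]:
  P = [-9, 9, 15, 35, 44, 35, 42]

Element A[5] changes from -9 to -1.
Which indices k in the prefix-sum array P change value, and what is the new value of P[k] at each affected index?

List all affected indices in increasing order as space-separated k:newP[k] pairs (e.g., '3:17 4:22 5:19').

Answer: 5:43 6:50

Derivation:
P[k] = A[0] + ... + A[k]
P[k] includes A[5] iff k >= 5
Affected indices: 5, 6, ..., 6; delta = 8
  P[5]: 35 + 8 = 43
  P[6]: 42 + 8 = 50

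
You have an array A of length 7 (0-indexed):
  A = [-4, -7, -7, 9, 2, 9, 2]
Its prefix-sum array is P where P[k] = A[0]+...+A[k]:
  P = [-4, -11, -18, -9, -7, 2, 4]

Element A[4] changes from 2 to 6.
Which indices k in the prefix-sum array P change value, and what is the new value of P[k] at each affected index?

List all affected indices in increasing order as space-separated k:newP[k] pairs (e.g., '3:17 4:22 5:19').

P[k] = A[0] + ... + A[k]
P[k] includes A[4] iff k >= 4
Affected indices: 4, 5, ..., 6; delta = 4
  P[4]: -7 + 4 = -3
  P[5]: 2 + 4 = 6
  P[6]: 4 + 4 = 8

Answer: 4:-3 5:6 6:8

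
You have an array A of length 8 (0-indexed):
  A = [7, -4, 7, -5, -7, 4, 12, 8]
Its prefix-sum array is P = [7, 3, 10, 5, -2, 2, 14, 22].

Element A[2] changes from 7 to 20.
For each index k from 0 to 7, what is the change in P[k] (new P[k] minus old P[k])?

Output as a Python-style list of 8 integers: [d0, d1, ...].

Element change: A[2] 7 -> 20, delta = 13
For k < 2: P[k] unchanged, delta_P[k] = 0
For k >= 2: P[k] shifts by exactly 13
Delta array: [0, 0, 13, 13, 13, 13, 13, 13]

Answer: [0, 0, 13, 13, 13, 13, 13, 13]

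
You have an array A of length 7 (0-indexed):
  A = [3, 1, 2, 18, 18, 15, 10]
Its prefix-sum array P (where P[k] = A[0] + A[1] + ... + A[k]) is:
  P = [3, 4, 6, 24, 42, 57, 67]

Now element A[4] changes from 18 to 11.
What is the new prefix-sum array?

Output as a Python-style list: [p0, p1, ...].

Change: A[4] 18 -> 11, delta = -7
P[k] for k < 4: unchanged (A[4] not included)
P[k] for k >= 4: shift by delta = -7
  P[0] = 3 + 0 = 3
  P[1] = 4 + 0 = 4
  P[2] = 6 + 0 = 6
  P[3] = 24 + 0 = 24
  P[4] = 42 + -7 = 35
  P[5] = 57 + -7 = 50
  P[6] = 67 + -7 = 60

Answer: [3, 4, 6, 24, 35, 50, 60]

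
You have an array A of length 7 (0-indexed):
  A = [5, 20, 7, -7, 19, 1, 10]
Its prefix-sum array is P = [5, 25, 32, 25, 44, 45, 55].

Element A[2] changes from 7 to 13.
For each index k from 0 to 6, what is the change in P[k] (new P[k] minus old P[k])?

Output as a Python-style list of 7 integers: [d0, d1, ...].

Element change: A[2] 7 -> 13, delta = 6
For k < 2: P[k] unchanged, delta_P[k] = 0
For k >= 2: P[k] shifts by exactly 6
Delta array: [0, 0, 6, 6, 6, 6, 6]

Answer: [0, 0, 6, 6, 6, 6, 6]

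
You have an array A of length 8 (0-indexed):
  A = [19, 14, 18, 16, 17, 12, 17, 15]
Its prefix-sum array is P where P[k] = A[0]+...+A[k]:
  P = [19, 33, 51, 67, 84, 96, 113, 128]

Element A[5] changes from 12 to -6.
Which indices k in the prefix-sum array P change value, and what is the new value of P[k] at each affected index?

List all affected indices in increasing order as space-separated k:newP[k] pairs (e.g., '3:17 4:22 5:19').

Answer: 5:78 6:95 7:110

Derivation:
P[k] = A[0] + ... + A[k]
P[k] includes A[5] iff k >= 5
Affected indices: 5, 6, ..., 7; delta = -18
  P[5]: 96 + -18 = 78
  P[6]: 113 + -18 = 95
  P[7]: 128 + -18 = 110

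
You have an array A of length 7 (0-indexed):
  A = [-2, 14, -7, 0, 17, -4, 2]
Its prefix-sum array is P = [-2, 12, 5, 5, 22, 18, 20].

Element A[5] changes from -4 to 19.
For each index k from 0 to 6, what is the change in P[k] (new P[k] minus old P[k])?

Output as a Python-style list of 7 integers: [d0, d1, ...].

Answer: [0, 0, 0, 0, 0, 23, 23]

Derivation:
Element change: A[5] -4 -> 19, delta = 23
For k < 5: P[k] unchanged, delta_P[k] = 0
For k >= 5: P[k] shifts by exactly 23
Delta array: [0, 0, 0, 0, 0, 23, 23]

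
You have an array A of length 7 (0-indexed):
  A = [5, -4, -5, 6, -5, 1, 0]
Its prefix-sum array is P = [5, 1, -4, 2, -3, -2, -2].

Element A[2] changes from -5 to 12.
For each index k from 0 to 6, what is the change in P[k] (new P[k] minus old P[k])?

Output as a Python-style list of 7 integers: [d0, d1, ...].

Answer: [0, 0, 17, 17, 17, 17, 17]

Derivation:
Element change: A[2] -5 -> 12, delta = 17
For k < 2: P[k] unchanged, delta_P[k] = 0
For k >= 2: P[k] shifts by exactly 17
Delta array: [0, 0, 17, 17, 17, 17, 17]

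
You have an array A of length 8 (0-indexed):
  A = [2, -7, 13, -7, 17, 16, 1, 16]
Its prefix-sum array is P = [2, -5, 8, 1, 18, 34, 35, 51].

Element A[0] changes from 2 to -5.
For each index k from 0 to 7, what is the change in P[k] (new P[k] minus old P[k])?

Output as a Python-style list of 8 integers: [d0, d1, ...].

Element change: A[0] 2 -> -5, delta = -7
For k < 0: P[k] unchanged, delta_P[k] = 0
For k >= 0: P[k] shifts by exactly -7
Delta array: [-7, -7, -7, -7, -7, -7, -7, -7]

Answer: [-7, -7, -7, -7, -7, -7, -7, -7]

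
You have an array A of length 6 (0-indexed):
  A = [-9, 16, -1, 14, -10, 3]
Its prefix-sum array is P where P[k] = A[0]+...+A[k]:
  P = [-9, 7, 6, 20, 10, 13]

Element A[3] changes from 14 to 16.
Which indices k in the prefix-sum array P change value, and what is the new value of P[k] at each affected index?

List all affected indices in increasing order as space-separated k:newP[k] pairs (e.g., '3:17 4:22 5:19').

P[k] = A[0] + ... + A[k]
P[k] includes A[3] iff k >= 3
Affected indices: 3, 4, ..., 5; delta = 2
  P[3]: 20 + 2 = 22
  P[4]: 10 + 2 = 12
  P[5]: 13 + 2 = 15

Answer: 3:22 4:12 5:15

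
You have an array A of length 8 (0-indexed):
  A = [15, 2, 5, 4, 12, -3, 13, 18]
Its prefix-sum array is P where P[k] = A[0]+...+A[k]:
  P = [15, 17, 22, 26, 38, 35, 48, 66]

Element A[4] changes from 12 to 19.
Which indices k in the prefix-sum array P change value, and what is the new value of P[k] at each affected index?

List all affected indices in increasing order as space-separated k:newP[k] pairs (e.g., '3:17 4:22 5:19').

Answer: 4:45 5:42 6:55 7:73

Derivation:
P[k] = A[0] + ... + A[k]
P[k] includes A[4] iff k >= 4
Affected indices: 4, 5, ..., 7; delta = 7
  P[4]: 38 + 7 = 45
  P[5]: 35 + 7 = 42
  P[6]: 48 + 7 = 55
  P[7]: 66 + 7 = 73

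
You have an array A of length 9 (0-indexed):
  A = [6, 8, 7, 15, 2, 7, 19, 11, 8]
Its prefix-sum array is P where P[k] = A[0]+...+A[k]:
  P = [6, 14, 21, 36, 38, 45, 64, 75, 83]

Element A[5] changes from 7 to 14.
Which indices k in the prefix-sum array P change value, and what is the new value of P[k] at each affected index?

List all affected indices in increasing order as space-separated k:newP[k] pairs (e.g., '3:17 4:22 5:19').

P[k] = A[0] + ... + A[k]
P[k] includes A[5] iff k >= 5
Affected indices: 5, 6, ..., 8; delta = 7
  P[5]: 45 + 7 = 52
  P[6]: 64 + 7 = 71
  P[7]: 75 + 7 = 82
  P[8]: 83 + 7 = 90

Answer: 5:52 6:71 7:82 8:90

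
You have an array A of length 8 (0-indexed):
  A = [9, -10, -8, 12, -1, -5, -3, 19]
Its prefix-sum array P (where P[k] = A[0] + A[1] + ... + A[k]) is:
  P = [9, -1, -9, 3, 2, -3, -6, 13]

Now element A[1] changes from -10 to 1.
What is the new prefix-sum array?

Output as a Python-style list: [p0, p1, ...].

Answer: [9, 10, 2, 14, 13, 8, 5, 24]

Derivation:
Change: A[1] -10 -> 1, delta = 11
P[k] for k < 1: unchanged (A[1] not included)
P[k] for k >= 1: shift by delta = 11
  P[0] = 9 + 0 = 9
  P[1] = -1 + 11 = 10
  P[2] = -9 + 11 = 2
  P[3] = 3 + 11 = 14
  P[4] = 2 + 11 = 13
  P[5] = -3 + 11 = 8
  P[6] = -6 + 11 = 5
  P[7] = 13 + 11 = 24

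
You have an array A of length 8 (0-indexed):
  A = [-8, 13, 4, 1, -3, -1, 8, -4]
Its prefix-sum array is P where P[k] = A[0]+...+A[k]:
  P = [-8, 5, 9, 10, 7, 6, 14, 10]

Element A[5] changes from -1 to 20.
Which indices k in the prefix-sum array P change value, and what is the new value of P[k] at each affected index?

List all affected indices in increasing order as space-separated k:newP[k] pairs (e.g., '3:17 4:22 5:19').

Answer: 5:27 6:35 7:31

Derivation:
P[k] = A[0] + ... + A[k]
P[k] includes A[5] iff k >= 5
Affected indices: 5, 6, ..., 7; delta = 21
  P[5]: 6 + 21 = 27
  P[6]: 14 + 21 = 35
  P[7]: 10 + 21 = 31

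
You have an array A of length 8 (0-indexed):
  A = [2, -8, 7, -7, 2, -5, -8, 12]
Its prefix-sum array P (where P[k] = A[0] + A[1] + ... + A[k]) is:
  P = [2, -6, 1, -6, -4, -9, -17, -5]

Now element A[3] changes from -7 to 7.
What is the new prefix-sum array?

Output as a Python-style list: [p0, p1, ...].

Change: A[3] -7 -> 7, delta = 14
P[k] for k < 3: unchanged (A[3] not included)
P[k] for k >= 3: shift by delta = 14
  P[0] = 2 + 0 = 2
  P[1] = -6 + 0 = -6
  P[2] = 1 + 0 = 1
  P[3] = -6 + 14 = 8
  P[4] = -4 + 14 = 10
  P[5] = -9 + 14 = 5
  P[6] = -17 + 14 = -3
  P[7] = -5 + 14 = 9

Answer: [2, -6, 1, 8, 10, 5, -3, 9]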